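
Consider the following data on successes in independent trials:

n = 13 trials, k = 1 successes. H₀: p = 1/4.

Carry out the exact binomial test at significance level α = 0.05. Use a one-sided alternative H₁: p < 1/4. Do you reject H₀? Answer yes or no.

reject H₀: no

Exact binomial: n=13, k=1, p₀=1/4=0.2500
P(X≤1) from Σ C(n,i)·p₀^i·(1−p₀)^(n−i)
p-value (one-sided, H₁ less) = 0.12671
At α=0.05: p ≥ α → fail to reject H₀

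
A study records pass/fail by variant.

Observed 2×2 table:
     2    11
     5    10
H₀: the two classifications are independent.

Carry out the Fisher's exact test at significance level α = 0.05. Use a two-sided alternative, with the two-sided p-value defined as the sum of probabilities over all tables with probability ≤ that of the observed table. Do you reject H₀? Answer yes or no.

reject H₀: no

Margins: r₁=13, r₂=15, c₁=7, c₂=21, n=28
p_obs = C(13,2)·C(15,5)/C(28,7); sum pmf over tables with pmf ≤ p_obs
p-value (two-sided) = 0.39553
At α=0.05: p ≥ α → fail to reject H₀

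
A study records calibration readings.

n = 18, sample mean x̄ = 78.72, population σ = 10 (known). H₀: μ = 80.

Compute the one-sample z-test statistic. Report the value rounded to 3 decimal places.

SE = σ/√n = 10/√18 = 2.3570
z = (x̄−μ₀)/SE = (78.72−80)/2.3570 = -0.5431

test statistic = -0.543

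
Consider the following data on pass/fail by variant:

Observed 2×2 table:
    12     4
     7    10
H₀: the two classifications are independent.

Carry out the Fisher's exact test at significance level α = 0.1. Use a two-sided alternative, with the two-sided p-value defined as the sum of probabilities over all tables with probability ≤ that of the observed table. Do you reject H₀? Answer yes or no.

reject H₀: yes

Margins: r₁=16, r₂=17, c₁=19, c₂=14, n=33
p_obs = C(16,12)·C(17,7)/C(33,19); sum pmf over tables with pmf ≤ p_obs
p-value (two-sided) = 0.07986
At α=0.1: p < α → reject H₀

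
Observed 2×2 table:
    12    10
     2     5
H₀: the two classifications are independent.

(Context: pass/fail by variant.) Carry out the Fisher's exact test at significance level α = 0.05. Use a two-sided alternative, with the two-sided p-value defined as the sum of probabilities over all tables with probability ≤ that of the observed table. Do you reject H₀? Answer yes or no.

Margins: r₁=22, r₂=7, c₁=14, c₂=15, n=29
p_obs = C(22,12)·C(7,2)/C(29,14); sum pmf over tables with pmf ≤ p_obs
p-value (two-sided) = 0.38985
At α=0.05: p ≥ α → fail to reject H₀

reject H₀: no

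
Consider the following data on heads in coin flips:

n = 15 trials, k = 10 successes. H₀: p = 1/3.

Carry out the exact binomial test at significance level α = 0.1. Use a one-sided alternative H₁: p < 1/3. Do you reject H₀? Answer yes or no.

Exact binomial: n=15, k=10, p₀=1/3=0.3333
P(X≤10) from Σ C(n,i)·p₀^i·(1−p₀)^(n−i)
p-value (one-sided, H₁ less) = 0.99819
At α=0.1: p ≥ α → fail to reject H₀

reject H₀: no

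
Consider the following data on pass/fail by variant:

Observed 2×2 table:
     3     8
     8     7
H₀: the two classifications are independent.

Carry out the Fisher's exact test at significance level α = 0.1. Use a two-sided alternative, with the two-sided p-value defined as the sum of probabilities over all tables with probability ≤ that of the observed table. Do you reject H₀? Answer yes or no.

reject H₀: no

Margins: r₁=11, r₂=15, c₁=11, c₂=15, n=26
p_obs = C(11,3)·C(15,8)/C(26,11); sum pmf over tables with pmf ≤ p_obs
p-value (two-sided) = 0.24629
At α=0.1: p ≥ α → fail to reject H₀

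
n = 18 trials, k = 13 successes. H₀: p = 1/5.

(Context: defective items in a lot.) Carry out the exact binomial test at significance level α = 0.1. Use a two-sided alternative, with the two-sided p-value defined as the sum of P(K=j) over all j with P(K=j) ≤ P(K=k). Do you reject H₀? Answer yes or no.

reject H₀: yes

Exact binomial: n=18, k=13, p₀=1/5=0.2000
P(X=j) = C(n,j)·p₀^j·(1−p₀)^(n−j); p = Σ P(X=j) over j with P(X=j) ≤ P(X=13)
p-value (two-sided) = 0.00000
At α=0.1: p < α → reject H₀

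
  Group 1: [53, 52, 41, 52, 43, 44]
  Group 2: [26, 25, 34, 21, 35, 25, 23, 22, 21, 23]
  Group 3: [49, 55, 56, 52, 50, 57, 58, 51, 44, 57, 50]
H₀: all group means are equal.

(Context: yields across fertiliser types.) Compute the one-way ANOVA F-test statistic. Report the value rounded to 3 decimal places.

Group means [47.50, 25.50, 52.64], grand mean 41.444
SSB = Σnᵢ(x̄ᵢ−x̄)² = 4140.121; SSW = ΣΣ(x−x̄ᵢ)² = 562.545
MSB = 4140.121/2 = 2070.0606; MSW = 562.545/24 = 23.4394
F = MSB/MSW = 88.3154
df = (2, 24)

test statistic = 88.315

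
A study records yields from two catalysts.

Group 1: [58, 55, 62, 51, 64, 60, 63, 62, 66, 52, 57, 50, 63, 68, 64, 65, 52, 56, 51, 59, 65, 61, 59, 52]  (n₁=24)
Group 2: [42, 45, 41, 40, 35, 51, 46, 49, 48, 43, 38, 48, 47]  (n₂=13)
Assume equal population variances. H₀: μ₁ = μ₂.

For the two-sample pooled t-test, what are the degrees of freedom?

df = n₁ + n₂ − 2 = 24 + 13 − 2 = 35

degrees of freedom = 35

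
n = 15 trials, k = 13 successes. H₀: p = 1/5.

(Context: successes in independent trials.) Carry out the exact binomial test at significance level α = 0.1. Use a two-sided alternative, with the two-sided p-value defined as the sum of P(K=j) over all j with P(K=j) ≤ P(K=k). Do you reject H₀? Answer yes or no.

Exact binomial: n=15, k=13, p₀=1/5=0.2000
P(X=j) = C(n,j)·p₀^j·(1−p₀)^(n−j); p = Σ P(X=j) over j with P(X=j) ≤ P(X=13)
p-value (two-sided) = 0.00000
At α=0.1: p < α → reject H₀

reject H₀: yes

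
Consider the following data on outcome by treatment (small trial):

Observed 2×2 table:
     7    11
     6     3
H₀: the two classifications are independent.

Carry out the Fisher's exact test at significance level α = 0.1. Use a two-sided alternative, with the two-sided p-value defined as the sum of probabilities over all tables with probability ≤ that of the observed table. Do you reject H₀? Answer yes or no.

reject H₀: no

Margins: r₁=18, r₂=9, c₁=13, c₂=14, n=27
p_obs = C(18,7)·C(9,6)/C(27,13); sum pmf over tables with pmf ≤ p_obs
p-value (two-sided) = 0.23646
At α=0.1: p ≥ α → fail to reject H₀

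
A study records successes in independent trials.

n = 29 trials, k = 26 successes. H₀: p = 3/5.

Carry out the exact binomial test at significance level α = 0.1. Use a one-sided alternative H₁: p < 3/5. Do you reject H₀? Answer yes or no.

reject H₀: no

Exact binomial: n=29, k=26, p₀=3/5=0.6000
P(X≤26) from Σ C(n,i)·p₀^i·(1−p₀)^(n−i)
p-value (one-sided, H₁ less) = 0.99993
At α=0.1: p ≥ α → fail to reject H₀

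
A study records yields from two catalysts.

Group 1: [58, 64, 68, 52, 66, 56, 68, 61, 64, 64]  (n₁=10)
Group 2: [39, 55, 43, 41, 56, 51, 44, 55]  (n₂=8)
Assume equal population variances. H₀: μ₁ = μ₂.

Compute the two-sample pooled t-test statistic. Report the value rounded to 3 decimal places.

x̄₁=62.100, s₁=5.301, n₁=10
x̄₂=48.000, s₂=6.990, n₂=8
s_p² = [9·5.301² + 7·6.990²]/16 = 37.1812
SE = √(s_p²·(1/10+1/8)) = 2.8924
t = (62.100−48.000)/2.8924 = 4.8749
df = 16

test statistic = 4.875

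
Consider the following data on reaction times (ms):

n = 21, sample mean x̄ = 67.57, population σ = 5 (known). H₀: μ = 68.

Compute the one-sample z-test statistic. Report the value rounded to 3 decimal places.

SE = σ/√n = 5/√21 = 1.0911
z = (x̄−μ₀)/SE = (67.57−68)/1.0911 = -0.3941

test statistic = -0.394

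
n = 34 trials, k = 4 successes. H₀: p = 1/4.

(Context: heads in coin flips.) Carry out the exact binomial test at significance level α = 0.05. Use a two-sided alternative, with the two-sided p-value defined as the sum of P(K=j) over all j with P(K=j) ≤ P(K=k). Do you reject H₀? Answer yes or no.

reject H₀: no

Exact binomial: n=34, k=4, p₀=1/4=0.2500
P(X=j) = C(n,j)·p₀^j·(1−p₀)^(n−j); p = Σ P(X=j) over j with P(X=j) ≤ P(X=4)
p-value (two-sided) = 0.07720
At α=0.05: p ≥ α → fail to reject H₀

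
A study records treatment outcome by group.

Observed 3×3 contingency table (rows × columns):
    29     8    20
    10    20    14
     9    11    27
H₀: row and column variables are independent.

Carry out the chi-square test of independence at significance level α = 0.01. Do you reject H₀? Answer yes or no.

Row totals [57, 44, 47], col totals [48, 39, 61], n=148
χ² = (29−18.49)²/18.49 + (8−15.02)²/15.02 + (20−23.49)²/23.49 + (10−14.27)²/14.27 + (20−11.59)²/11.59 + (14−18.14)²/18.14 + (9−15.24)²/15.24 + (11−12.39)²/12.39 + (27−19.37)²/19.37 = 23.8099
df = 4
p-value (upper-tail) = 0.00009
At α=0.01: p < α → reject H₀

reject H₀: yes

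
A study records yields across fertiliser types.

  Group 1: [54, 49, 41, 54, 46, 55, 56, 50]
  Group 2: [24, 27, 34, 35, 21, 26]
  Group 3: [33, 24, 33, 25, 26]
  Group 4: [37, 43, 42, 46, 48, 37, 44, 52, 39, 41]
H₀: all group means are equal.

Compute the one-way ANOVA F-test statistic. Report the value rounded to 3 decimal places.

Group means [50.62, 27.83, 28.20, 42.90], grand mean 39.379
SSB = Σnᵢ(x̄ᵢ−x̄)² = 2560.419; SSW = ΣΣ(x−x̄ᵢ)² = 630.408
MSB = 2560.419/3 = 853.4731; MSW = 630.408/25 = 25.2163
F = MSB/MSW = 33.8460
df = (3, 25)

test statistic = 33.846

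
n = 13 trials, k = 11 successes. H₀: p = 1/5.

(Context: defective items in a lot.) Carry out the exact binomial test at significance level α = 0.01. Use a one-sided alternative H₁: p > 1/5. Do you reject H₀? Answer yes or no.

Exact binomial: n=13, k=11, p₀=1/5=0.2000
P(X≥11) from Σ C(n,i)·p₀^i·(1−p₀)^(n−i)
p-value (one-sided, H₁ greater) = 0.00000
At α=0.01: p < α → reject H₀

reject H₀: yes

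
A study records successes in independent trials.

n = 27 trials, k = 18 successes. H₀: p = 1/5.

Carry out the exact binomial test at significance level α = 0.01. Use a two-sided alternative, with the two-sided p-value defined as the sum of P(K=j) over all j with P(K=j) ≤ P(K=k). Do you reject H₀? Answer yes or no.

reject H₀: yes

Exact binomial: n=27, k=18, p₀=1/5=0.2000
P(X=j) = C(n,j)·p₀^j·(1−p₀)^(n−j); p = Σ P(X=j) over j with P(X=j) ≤ P(X=18)
p-value (two-sided) = 0.00000
At α=0.01: p < α → reject H₀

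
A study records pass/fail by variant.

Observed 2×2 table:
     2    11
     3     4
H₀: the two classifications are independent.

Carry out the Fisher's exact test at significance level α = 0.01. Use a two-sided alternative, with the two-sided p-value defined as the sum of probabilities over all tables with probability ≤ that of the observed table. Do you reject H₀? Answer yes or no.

Margins: r₁=13, r₂=7, c₁=5, c₂=15, n=20
p_obs = C(13,2)·C(7,3)/C(20,5); sum pmf over tables with pmf ≤ p_obs
p-value (two-sided) = 0.28980
At α=0.01: p ≥ α → fail to reject H₀

reject H₀: no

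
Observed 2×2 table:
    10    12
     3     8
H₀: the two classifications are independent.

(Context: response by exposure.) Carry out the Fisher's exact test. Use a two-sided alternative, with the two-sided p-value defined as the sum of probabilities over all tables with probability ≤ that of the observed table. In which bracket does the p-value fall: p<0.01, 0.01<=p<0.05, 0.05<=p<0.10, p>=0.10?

p-value bracket: p>=0.10

Margins: r₁=22, r₂=11, c₁=13, c₂=20, n=33
p_obs = C(22,10)·C(11,3)/C(33,13); sum pmf over tables with pmf ≤ p_obs
p-value (two-sided) = 0.45586
→ bracket: p>=0.10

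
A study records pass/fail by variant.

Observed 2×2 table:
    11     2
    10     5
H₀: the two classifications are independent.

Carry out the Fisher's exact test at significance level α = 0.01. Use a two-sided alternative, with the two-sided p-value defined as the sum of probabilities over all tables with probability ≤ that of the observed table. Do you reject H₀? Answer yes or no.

Margins: r₁=13, r₂=15, c₁=21, c₂=7, n=28
p_obs = C(13,11)·C(15,10)/C(28,21); sum pmf over tables with pmf ≤ p_obs
p-value (two-sided) = 0.39553
At α=0.01: p ≥ α → fail to reject H₀

reject H₀: no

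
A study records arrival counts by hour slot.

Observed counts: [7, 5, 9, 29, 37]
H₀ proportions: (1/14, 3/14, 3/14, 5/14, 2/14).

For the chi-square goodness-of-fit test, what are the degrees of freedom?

df = k − 1 = 5 − 1 = 4

degrees of freedom = 4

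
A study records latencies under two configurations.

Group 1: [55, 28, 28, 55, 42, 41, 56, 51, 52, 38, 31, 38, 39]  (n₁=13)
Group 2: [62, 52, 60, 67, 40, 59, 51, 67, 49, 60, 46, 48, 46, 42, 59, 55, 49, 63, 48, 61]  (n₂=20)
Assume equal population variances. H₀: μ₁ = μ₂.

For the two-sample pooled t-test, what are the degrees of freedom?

df = n₁ + n₂ − 2 = 13 + 20 − 2 = 31

degrees of freedom = 31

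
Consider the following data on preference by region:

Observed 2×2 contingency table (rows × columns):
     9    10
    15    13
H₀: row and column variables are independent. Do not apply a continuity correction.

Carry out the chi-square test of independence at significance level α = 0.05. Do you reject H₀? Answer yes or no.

Row totals [19, 28], col totals [24, 23], n=47
χ² = (9−9.70)²/9.70 + (10−9.30)²/9.30 + (15−14.30)²/14.30 + (13−13.70)²/13.70 = 0.1743
df = 1
p-value (upper-tail) = 0.67633
At α=0.05: p ≥ α → fail to reject H₀

reject H₀: no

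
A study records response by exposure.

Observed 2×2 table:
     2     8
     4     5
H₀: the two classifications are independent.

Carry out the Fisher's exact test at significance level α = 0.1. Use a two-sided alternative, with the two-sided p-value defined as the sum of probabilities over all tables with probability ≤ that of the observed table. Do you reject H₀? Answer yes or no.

reject H₀: no

Margins: r₁=10, r₂=9, c₁=6, c₂=13, n=19
p_obs = C(10,2)·C(9,4)/C(19,6); sum pmf over tables with pmf ≤ p_obs
p-value (two-sided) = 0.34985
At α=0.1: p ≥ α → fail to reject H₀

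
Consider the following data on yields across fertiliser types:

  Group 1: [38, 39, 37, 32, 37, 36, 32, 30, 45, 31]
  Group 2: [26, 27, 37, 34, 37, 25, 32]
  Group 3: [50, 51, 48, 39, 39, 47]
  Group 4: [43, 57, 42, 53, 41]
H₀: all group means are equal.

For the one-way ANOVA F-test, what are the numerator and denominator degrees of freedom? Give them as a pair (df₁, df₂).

k = 4 groups, N = 28 total
df = (k−1, N−k) = (4−1, 28−4) = (3, 24)

degrees of freedom = [3, 24]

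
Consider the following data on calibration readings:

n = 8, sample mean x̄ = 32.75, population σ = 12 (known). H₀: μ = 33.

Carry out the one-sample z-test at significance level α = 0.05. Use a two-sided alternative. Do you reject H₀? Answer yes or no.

SE = σ/√n = 12/√8 = 4.2426
z = (x̄−μ₀)/SE = (32.75−33)/4.2426 = -0.0589
p-value (two-sided) = 0.95301
At α=0.05: p ≥ α → fail to reject H₀

reject H₀: no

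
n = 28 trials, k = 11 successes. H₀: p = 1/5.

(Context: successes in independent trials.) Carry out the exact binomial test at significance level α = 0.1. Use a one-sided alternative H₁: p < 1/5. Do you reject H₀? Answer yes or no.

Exact binomial: n=28, k=11, p₀=1/5=0.2000
P(X≤11) from Σ C(n,i)·p₀^i·(1−p₀)^(n−i)
p-value (one-sided, H₁ less) = 0.99504
At α=0.1: p ≥ α → fail to reject H₀

reject H₀: no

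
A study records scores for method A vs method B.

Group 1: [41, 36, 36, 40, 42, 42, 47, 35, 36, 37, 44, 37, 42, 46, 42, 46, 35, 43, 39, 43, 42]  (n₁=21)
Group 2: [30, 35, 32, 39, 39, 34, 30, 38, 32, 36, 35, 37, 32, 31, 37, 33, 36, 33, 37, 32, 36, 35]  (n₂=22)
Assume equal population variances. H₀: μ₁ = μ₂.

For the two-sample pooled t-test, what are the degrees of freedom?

df = n₁ + n₂ − 2 = 21 + 22 − 2 = 41

degrees of freedom = 41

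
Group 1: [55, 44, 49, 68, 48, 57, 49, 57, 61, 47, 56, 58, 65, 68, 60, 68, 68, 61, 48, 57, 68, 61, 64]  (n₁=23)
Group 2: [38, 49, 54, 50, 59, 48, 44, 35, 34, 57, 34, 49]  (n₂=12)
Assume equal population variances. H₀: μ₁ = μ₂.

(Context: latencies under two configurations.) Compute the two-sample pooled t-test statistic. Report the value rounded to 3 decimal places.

test statistic = 4.220

x̄₁=58.130, s₁=7.718, n₁=23
x̄₂=45.917, s₂=8.888, n₂=12
s_p² = [22·7.718² + 11·8.888²]/33 = 66.0462
SE = √(s_p²·(1/23+1/12)) = 2.8940
t = (58.130−45.917)/2.8940 = 4.2203
df = 33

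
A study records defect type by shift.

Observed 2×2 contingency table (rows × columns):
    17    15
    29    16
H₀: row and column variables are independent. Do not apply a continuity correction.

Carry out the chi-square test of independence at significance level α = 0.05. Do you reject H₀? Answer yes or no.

Row totals [32, 45], col totals [46, 31], n=77
χ² = (17−19.12)²/19.12 + (15−12.88)²/12.88 + (29−26.88)²/26.88 + (16−18.12)²/18.12 = 0.9963
df = 1
p-value (upper-tail) = 0.31821
At α=0.05: p ≥ α → fail to reject H₀

reject H₀: no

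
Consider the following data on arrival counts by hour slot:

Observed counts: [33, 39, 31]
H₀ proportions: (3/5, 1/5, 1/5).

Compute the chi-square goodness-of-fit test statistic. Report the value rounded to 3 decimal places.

n = 103; E_i = n·p_i = [61.80, 20.60, 20.60]
χ² = (33−61.80)²/61.80 + (39−20.60)²/20.60 + (31−20.60)²/20.60 = 35.1068
df = 2

test statistic = 35.107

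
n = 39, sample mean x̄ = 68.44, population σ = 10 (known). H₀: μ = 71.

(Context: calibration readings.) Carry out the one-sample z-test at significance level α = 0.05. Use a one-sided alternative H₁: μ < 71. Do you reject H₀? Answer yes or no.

SE = σ/√n = 10/√39 = 1.6013
z = (x̄−μ₀)/SE = (68.44−71)/1.6013 = -1.5987
p-value (one-sided, H₁ less) = 0.05494
At α=0.05: p ≥ α → fail to reject H₀

reject H₀: no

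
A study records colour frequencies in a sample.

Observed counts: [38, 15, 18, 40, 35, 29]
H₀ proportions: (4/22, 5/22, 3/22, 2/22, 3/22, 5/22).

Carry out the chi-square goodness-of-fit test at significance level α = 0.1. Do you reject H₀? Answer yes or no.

reject H₀: yes

n = 175; E_i = n·p_i = [31.82, 39.77, 23.86, 15.91, 23.86, 39.77]
χ² = (38−31.82)²/31.82 + (15−39.77)²/39.77 + (18−23.86)²/23.86 + (40−15.91)²/15.91 + (35−23.86)²/23.86 + (29−39.77)²/39.77 = 62.6670
df = 5
p-value (upper-tail) = 0.00000
At α=0.1: p < α → reject H₀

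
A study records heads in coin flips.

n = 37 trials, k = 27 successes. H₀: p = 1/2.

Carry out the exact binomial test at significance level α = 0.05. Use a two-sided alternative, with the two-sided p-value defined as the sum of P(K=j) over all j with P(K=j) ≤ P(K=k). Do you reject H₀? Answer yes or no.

Exact binomial: n=37, k=27, p₀=1/2=0.5000
P(X=j) = C(n,j)·p₀^j·(1−p₀)^(n−j); p = Σ P(X=j) over j with P(X=j) ≤ P(X=27)
p-value (two-sided) = 0.00763
At α=0.05: p < α → reject H₀

reject H₀: yes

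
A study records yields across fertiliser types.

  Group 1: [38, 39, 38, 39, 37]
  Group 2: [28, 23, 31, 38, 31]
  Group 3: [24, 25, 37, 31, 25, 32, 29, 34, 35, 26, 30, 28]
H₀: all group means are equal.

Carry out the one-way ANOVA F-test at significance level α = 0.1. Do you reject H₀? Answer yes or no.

Group means [38.20, 30.20, 29.67], grand mean 31.727
SSB = Σnᵢ(x̄ᵢ−x̄)² = 272.097; SSW = ΣΣ(x−x̄ᵢ)² = 322.267
MSB = 272.097/2 = 136.0485; MSW = 322.267/19 = 16.9614
F = MSB/MSW = 8.0211
df = (2, 19)
p-value (upper-tail) = 0.00298
At α=0.1: p < α → reject H₀

reject H₀: yes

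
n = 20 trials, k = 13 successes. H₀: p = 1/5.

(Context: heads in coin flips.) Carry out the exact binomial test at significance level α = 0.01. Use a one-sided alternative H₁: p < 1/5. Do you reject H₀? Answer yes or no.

reject H₀: no

Exact binomial: n=20, k=13, p₀=1/5=0.2000
P(X≤13) from Σ C(n,i)·p₀^i·(1−p₀)^(n−i)
p-value (one-sided, H₁ less) = 1.00000
At α=0.01: p ≥ α → fail to reject H₀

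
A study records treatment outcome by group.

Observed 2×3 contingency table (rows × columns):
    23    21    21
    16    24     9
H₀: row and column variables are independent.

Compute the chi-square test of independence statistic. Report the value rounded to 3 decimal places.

test statistic = 4.091

Row totals [65, 49], col totals [39, 45, 30], n=114
χ² = (23−22.24)²/22.24 + (21−25.66)²/25.66 + (21−17.11)²/17.11 + (16−16.76)²/16.76 + (24−19.34)²/19.34 + (9−12.89)²/12.89 = 4.0914
df = 2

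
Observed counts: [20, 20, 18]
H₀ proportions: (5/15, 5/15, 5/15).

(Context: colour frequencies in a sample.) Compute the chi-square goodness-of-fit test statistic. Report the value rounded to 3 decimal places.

n = 58; E_i = n·p_i = [19.33, 19.33, 19.33]
χ² = (20−19.33)²/19.33 + (20−19.33)²/19.33 + (18−19.33)²/19.33 = 0.1379
df = 2

test statistic = 0.138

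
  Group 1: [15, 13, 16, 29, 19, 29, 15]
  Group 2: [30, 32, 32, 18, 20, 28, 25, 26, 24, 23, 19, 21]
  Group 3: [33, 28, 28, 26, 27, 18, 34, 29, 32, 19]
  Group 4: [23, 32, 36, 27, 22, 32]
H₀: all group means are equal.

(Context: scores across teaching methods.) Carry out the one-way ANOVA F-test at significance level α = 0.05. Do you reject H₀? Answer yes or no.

reject H₀: yes

Group means [19.43, 24.83, 27.40, 28.67], grand mean 25.143
SSB = Σnᵢ(x̄ᵢ−x̄)² = 355.171; SSW = ΣΣ(x−x̄ᵢ)² = 955.114
MSB = 355.171/3 = 118.3905; MSW = 955.114/31 = 30.8101
F = MSB/MSW = 3.8426
df = (3, 31)
p-value (upper-tail) = 0.01897
At α=0.05: p < α → reject H₀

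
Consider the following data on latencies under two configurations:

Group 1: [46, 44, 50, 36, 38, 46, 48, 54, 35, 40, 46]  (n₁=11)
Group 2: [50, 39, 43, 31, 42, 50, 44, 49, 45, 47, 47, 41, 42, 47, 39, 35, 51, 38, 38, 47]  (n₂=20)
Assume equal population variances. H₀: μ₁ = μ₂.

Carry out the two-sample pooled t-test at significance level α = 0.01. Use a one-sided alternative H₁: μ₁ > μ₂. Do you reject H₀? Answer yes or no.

x̄₁=43.909, s₁=6.008, n₁=11
x̄₂=43.250, s₂=5.437, n₂=20
s_p² = [10·6.008² + 19·5.437²]/29 = 31.8158
SE = √(s_p²·(1/11+1/20)) = 2.1173
t = (43.909−43.250)/2.1173 = 0.3113
df = 29
p-value (one-sided, H₁ greater) = 0.37891
At α=0.01: p ≥ α → fail to reject H₀

reject H₀: no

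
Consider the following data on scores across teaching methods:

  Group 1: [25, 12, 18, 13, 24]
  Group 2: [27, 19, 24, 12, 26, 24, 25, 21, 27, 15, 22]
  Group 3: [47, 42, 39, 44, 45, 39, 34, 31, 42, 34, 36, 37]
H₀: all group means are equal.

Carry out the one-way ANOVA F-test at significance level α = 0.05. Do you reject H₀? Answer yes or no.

Group means [18.40, 22.00, 39.17], grand mean 28.714
SSB = Σnᵢ(x̄ᵢ−x̄)² = 2338.848; SSW = ΣΣ(x−x̄ᵢ)² = 656.867
MSB = 2338.848/2 = 1169.4238; MSW = 656.867/25 = 26.2747
F = MSB/MSW = 44.5077
df = (2, 25)
p-value (upper-tail) = 0.00000
At α=0.05: p < α → reject H₀

reject H₀: yes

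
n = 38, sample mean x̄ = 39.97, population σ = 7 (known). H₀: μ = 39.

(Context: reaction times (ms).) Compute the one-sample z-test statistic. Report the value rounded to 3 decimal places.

SE = σ/√n = 7/√38 = 1.1355
z = (x̄−μ₀)/SE = (39.97−39)/1.1355 = 0.8542

test statistic = 0.854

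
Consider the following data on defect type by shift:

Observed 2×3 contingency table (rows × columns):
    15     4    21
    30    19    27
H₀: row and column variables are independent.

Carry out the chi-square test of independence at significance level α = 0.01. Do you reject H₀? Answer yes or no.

Row totals [40, 76], col totals [45, 23, 48], n=116
χ² = (15−15.52)²/15.52 + (4−7.93)²/7.93 + (21−16.55)²/16.55 + (30−29.48)²/29.48 + (19−15.07)²/15.07 + (27−31.45)²/31.45 = 4.8249
df = 2
p-value (upper-tail) = 0.08960
At α=0.01: p ≥ α → fail to reject H₀

reject H₀: no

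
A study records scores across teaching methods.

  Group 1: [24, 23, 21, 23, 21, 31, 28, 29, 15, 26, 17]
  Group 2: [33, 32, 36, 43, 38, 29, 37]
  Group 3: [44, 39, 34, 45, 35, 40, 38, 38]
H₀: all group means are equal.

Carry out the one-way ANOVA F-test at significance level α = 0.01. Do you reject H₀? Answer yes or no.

reject H₀: yes

Group means [23.45, 35.43, 39.12], grand mean 31.500
SSB = Σnᵢ(x̄ᵢ−x̄)² = 1285.183; SSW = ΣΣ(x−x̄ᵢ)² = 471.317
MSB = 1285.183/2 = 642.5917; MSW = 471.317/23 = 20.4920
F = MSB/MSW = 31.3581
df = (2, 23)
p-value (upper-tail) = 0.00000
At α=0.01: p < α → reject H₀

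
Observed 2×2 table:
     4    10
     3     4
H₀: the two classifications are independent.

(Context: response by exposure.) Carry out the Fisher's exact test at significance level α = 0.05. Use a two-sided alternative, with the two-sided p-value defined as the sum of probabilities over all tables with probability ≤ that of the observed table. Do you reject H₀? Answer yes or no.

reject H₀: no

Margins: r₁=14, r₂=7, c₁=7, c₂=14, n=21
p_obs = C(14,4)·C(7,3)/C(21,7); sum pmf over tables with pmf ≤ p_obs
p-value (two-sided) = 0.63844
At α=0.05: p ≥ α → fail to reject H₀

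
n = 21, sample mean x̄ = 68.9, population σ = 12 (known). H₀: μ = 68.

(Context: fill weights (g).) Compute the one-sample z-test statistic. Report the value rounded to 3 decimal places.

SE = σ/√n = 12/√21 = 2.6186
z = (x̄−μ₀)/SE = (68.9−68)/2.6186 = 0.3437

test statistic = 0.344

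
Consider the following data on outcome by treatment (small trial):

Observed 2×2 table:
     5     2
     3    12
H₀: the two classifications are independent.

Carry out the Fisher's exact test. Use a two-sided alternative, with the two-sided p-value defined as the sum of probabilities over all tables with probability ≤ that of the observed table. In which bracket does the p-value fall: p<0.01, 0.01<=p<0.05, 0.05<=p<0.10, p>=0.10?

Margins: r₁=7, r₂=15, c₁=8, c₂=14, n=22
p_obs = C(7,5)·C(15,3)/C(22,8); sum pmf over tables with pmf ≤ p_obs
p-value (two-sided) = 0.05235
→ bracket: 0.05<=p<0.10

p-value bracket: 0.05<=p<0.10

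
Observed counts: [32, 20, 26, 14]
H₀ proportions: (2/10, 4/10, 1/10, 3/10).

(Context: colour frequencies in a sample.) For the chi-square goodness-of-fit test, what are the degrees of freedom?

degrees of freedom = 3

df = k − 1 = 4 − 1 = 3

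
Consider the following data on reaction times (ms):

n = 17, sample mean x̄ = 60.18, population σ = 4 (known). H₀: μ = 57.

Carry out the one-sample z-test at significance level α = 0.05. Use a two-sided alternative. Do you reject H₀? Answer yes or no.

SE = σ/√n = 4/√17 = 0.9701
z = (x̄−μ₀)/SE = (60.18−57)/0.9701 = 3.2779
p-value (two-sided) = 0.00105
At α=0.05: p < α → reject H₀

reject H₀: yes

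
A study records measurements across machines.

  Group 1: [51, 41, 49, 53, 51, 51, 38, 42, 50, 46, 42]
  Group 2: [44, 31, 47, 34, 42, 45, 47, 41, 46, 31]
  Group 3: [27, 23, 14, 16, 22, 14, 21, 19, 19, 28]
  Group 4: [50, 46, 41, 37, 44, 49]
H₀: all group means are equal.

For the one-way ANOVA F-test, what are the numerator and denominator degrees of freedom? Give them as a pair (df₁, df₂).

k = 4 groups, N = 37 total
df = (k−1, N−k) = (4−1, 37−4) = (3, 33)

degrees of freedom = [3, 33]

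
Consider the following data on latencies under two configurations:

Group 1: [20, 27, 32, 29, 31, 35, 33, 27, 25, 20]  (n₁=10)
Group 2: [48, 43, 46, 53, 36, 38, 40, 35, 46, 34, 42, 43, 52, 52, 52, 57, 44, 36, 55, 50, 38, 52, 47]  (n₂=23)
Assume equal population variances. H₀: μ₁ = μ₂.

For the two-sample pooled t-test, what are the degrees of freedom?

degrees of freedom = 31

df = n₁ + n₂ − 2 = 10 + 23 − 2 = 31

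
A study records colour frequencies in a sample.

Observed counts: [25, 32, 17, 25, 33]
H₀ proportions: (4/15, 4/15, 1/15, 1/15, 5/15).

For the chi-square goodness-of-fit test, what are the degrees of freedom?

df = k − 1 = 5 − 1 = 4

degrees of freedom = 4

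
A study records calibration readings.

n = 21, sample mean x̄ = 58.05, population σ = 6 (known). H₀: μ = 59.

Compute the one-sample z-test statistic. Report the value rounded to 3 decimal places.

test statistic = -0.726

SE = σ/√n = 6/√21 = 1.3093
z = (x̄−μ₀)/SE = (58.05−59)/1.3093 = -0.7256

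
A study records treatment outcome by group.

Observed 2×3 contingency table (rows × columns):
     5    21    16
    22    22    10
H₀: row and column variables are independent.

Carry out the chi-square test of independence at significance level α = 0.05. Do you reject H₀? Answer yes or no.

Row totals [42, 54], col totals [27, 43, 26], n=96
χ² = (5−11.81)²/11.81 + (21−18.81)²/18.81 + (16−11.38)²/11.38 + (22−15.19)²/15.19 + (22−24.19)²/24.19 + (10−14.62)²/14.62 = 10.7800
df = 2
p-value (upper-tail) = 0.00456
At α=0.05: p < α → reject H₀

reject H₀: yes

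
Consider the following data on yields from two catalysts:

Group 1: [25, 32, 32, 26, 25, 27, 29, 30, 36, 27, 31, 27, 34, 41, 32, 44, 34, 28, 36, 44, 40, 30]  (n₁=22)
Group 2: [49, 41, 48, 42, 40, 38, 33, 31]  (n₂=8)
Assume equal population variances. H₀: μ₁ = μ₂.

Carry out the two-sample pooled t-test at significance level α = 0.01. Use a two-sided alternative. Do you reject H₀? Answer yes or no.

x̄₁=32.273, s₁=5.832, n₁=22
x̄₂=40.250, s₂=6.364, n₂=8
s_p² = [21·5.832² + 7·6.364²]/28 = 35.6380
SE = √(s_p²·(1/22+1/8)) = 2.4647
t = (32.273−40.250)/2.4647 = -3.2366
df = 28
p-value (two-sided) = 0.00310
At α=0.01: p < α → reject H₀

reject H₀: yes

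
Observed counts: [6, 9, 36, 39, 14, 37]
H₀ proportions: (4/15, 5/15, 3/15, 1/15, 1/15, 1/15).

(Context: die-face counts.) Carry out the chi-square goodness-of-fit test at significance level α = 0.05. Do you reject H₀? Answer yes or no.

reject H₀: yes

n = 141; E_i = n·p_i = [37.60, 47.00, 28.20, 9.40, 9.40, 9.40]
χ² = (6−37.60)²/37.60 + (9−47.00)²/47.00 + (36−28.20)²/28.20 + (39−9.40)²/9.40 + (14−9.40)²/9.40 + (37−9.40)²/9.40 = 235.9362
df = 5
p-value (upper-tail) = 0.00000
At α=0.05: p < α → reject H₀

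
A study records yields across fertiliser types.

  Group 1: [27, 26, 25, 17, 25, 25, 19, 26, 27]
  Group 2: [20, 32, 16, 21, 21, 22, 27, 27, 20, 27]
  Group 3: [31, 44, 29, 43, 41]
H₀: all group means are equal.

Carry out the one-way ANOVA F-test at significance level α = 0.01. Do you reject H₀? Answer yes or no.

Group means [24.11, 23.30, 37.60], grand mean 26.583
SSB = Σnᵢ(x̄ᵢ−x̄)² = 769.644; SSW = ΣΣ(x−x̄ᵢ)² = 506.189
MSB = 769.644/2 = 384.8222; MSW = 506.189/21 = 24.1042
F = MSB/MSW = 15.9649
df = (2, 21)
p-value (upper-tail) = 0.00006
At α=0.01: p < α → reject H₀

reject H₀: yes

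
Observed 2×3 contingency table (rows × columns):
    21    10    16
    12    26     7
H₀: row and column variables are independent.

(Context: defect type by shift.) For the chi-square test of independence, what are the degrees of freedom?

degrees of freedom = 2

df = (r−1)(c−1) = (2−1)·(3−1) = 2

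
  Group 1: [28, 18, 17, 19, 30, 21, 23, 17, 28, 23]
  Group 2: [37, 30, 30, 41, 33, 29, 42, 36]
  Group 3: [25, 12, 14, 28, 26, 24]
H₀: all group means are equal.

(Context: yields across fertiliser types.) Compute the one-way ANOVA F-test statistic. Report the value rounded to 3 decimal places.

Group means [22.40, 34.75, 21.50], grand mean 26.292
SSB = Σnᵢ(x̄ᵢ−x̄)² = 861.558; SSW = ΣΣ(x−x̄ᵢ)² = 619.400
MSB = 861.558/2 = 430.7792; MSW = 619.400/21 = 29.4952
F = MSB/MSW = 14.6050
df = (2, 21)

test statistic = 14.605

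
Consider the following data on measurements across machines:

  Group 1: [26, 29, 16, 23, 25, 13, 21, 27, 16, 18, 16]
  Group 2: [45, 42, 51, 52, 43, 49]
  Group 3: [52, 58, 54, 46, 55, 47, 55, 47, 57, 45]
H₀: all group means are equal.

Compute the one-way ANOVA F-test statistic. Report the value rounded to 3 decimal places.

Group means [20.91, 47.00, 51.60], grand mean 38.074
SSB = Σnᵢ(x̄ᵢ−x̄)² = 5548.543; SSW = ΣΣ(x−x̄ᵢ)² = 599.309
MSB = 5548.543/2 = 2774.2714; MSW = 599.309/24 = 24.9712
F = MSB/MSW = 111.0988
df = (2, 24)

test statistic = 111.099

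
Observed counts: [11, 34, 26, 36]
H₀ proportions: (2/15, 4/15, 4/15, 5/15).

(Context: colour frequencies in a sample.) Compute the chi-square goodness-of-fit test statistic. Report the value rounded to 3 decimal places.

test statistic = 2.023

n = 107; E_i = n·p_i = [14.27, 28.53, 28.53, 35.67]
χ² = (11−14.27)²/14.27 + (34−28.53)²/28.53 + (26−28.53)²/28.53 + (36−35.67)²/35.67 = 2.0234
df = 3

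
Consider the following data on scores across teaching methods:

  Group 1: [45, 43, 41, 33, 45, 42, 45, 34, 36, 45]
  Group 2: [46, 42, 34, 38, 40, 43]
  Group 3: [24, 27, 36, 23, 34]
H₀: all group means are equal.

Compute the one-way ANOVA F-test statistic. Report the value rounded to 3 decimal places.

Group means [40.90, 40.50, 28.80], grand mean 37.905
SSB = Σnᵢ(x̄ᵢ−x̄)² = 544.610; SSW = ΣΣ(x−x̄ᵢ)² = 433.200
MSB = 544.610/2 = 272.3048; MSW = 433.200/18 = 24.0667
F = MSB/MSW = 11.3146
df = (2, 18)

test statistic = 11.315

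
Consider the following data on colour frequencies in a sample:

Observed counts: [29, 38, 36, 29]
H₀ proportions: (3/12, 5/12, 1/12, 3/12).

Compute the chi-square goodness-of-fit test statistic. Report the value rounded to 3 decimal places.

n = 132; E_i = n·p_i = [33.00, 55.00, 11.00, 33.00]
χ² = (29−33.00)²/33.00 + (38−55.00)²/55.00 + (36−11.00)²/11.00 + (29−33.00)²/33.00 = 63.0424
df = 3

test statistic = 63.042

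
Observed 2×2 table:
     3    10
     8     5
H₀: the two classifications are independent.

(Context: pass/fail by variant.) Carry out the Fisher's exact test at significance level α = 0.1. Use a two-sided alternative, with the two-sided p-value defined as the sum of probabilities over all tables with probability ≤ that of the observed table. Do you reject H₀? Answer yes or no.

Margins: r₁=13, r₂=13, c₁=11, c₂=15, n=26
p_obs = C(13,3)·C(13,8)/C(26,11); sum pmf over tables with pmf ≤ p_obs
p-value (two-sided) = 0.11070
At α=0.1: p ≥ α → fail to reject H₀

reject H₀: no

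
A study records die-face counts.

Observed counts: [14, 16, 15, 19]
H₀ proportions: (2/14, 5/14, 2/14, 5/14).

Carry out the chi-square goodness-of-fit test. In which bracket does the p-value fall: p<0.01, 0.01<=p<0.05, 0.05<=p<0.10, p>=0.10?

n = 64; E_i = n·p_i = [9.14, 22.86, 9.14, 22.86]
χ² = (14−9.14)²/9.14 + (16−22.86)²/22.86 + (15−9.14)²/9.14 + (19−22.86)²/22.86 = 9.0406
df = 3
p-value (upper-tail) = 0.02876
→ bracket: 0.01<=p<0.05

p-value bracket: 0.01<=p<0.05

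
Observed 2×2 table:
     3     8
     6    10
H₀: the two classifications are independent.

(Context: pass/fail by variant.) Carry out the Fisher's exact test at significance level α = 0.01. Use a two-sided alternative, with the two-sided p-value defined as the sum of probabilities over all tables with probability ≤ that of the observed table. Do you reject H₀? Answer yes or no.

Margins: r₁=11, r₂=16, c₁=9, c₂=18, n=27
p_obs = C(11,3)·C(16,6)/C(27,9); sum pmf over tables with pmf ≤ p_obs
p-value (two-sided) = 0.69245
At α=0.01: p ≥ α → fail to reject H₀

reject H₀: no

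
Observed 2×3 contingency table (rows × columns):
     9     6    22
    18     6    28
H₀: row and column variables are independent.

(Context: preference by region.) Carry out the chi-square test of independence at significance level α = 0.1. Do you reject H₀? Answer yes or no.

reject H₀: no

Row totals [37, 52], col totals [27, 12, 50], n=89
χ² = (9−11.22)²/11.22 + (6−4.99)²/4.99 + (22−20.79)²/20.79 + (18−15.78)²/15.78 + (6−7.01)²/7.01 + (28−29.21)²/29.21 = 1.2268
df = 2
p-value (upper-tail) = 0.54152
At α=0.1: p ≥ α → fail to reject H₀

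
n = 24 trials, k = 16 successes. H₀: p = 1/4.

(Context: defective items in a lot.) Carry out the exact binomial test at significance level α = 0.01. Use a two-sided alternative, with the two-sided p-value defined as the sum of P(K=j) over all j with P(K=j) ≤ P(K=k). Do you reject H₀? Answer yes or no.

reject H₀: yes

Exact binomial: n=24, k=16, p₀=1/4=0.2500
P(X=j) = C(n,j)·p₀^j·(1−p₀)^(n−j); p = Σ P(X=j) over j with P(X=j) ≤ P(X=16)
p-value (two-sided) = 0.00002
At α=0.01: p < α → reject H₀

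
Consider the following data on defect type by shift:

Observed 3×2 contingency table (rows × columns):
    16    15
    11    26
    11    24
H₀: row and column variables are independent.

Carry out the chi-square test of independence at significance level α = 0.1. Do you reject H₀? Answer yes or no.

Row totals [31, 37, 35], col totals [38, 65], n=103
χ² = (16−11.44)²/11.44 + (15−19.56)²/19.56 + (11−13.65)²/13.65 + (26−23.35)²/23.35 + (11−12.91)²/12.91 + (24−22.09)²/22.09 = 4.1494
df = 2
p-value (upper-tail) = 0.12560
At α=0.1: p ≥ α → fail to reject H₀

reject H₀: no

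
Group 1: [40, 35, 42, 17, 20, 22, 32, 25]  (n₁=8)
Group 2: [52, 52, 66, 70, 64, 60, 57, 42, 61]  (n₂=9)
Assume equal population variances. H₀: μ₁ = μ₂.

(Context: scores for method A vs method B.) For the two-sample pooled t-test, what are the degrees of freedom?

degrees of freedom = 15

df = n₁ + n₂ − 2 = 8 + 9 − 2 = 15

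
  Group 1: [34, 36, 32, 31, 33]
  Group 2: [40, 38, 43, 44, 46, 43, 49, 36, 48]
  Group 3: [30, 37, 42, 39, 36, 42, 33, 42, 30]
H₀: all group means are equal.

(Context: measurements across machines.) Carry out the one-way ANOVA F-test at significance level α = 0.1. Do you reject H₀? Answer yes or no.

Group means [33.20, 43.00, 36.78], grand mean 38.435
SSB = Σnᵢ(x̄ᵢ−x̄)² = 349.297; SSW = ΣΣ(x−x̄ᵢ)² = 362.356
MSB = 349.297/2 = 174.6483; MSW = 362.356/20 = 18.1178
F = MSB/MSW = 9.6396
df = (2, 20)
p-value (upper-tail) = 0.00117
At α=0.1: p < α → reject H₀

reject H₀: yes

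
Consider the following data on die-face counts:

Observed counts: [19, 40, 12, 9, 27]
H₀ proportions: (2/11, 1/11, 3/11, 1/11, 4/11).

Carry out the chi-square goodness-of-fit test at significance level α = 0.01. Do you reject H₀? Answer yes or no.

reject H₀: yes

n = 107; E_i = n·p_i = [19.45, 9.73, 29.18, 9.73, 38.91]
χ² = (19−19.45)²/19.45 + (40−9.73)²/9.73 + (12−29.18)²/29.18 + (9−9.73)²/9.73 + (27−38.91)²/38.91 = 108.0397
df = 4
p-value (upper-tail) = 0.00000
At α=0.01: p < α → reject H₀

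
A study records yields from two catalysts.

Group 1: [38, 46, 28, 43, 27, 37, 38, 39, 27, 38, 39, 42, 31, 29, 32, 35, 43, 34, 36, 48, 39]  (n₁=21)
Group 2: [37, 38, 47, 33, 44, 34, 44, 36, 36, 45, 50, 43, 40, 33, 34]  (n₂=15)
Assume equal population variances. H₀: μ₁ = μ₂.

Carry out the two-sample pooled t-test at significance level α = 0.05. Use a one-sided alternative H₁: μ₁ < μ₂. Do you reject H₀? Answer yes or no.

reject H₀: no

x̄₁=36.619, s₁=6.045, n₁=21
x̄₂=39.600, s₂=5.527, n₂=15
s_p² = [20·6.045² + 14·5.527²]/34 = 34.0751
SE = √(s_p²·(1/21+1/15)) = 1.9734
t = (36.619−39.600)/1.9734 = -1.5106
df = 34
p-value (one-sided, H₁ less) = 0.07007
At α=0.05: p ≥ α → fail to reject H₀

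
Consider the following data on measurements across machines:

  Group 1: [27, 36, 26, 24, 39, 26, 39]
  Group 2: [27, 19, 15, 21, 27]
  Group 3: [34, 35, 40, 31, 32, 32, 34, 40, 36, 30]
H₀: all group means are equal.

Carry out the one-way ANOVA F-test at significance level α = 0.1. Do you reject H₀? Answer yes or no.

reject H₀: yes

Group means [31.00, 21.80, 34.40], grand mean 30.455
SSB = Σnᵢ(x̄ᵢ−x̄)² = 532.255; SSW = ΣΣ(x−x̄ᵢ)² = 485.200
MSB = 532.255/2 = 266.1273; MSW = 485.200/19 = 25.5368
F = MSB/MSW = 10.4213
df = (2, 19)
p-value (upper-tail) = 0.00088
At α=0.1: p < α → reject H₀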